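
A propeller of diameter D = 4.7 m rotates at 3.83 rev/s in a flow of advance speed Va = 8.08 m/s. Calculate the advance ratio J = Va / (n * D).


Formula: J = Va / (n * D)
Step 1 — n * D = 3.83 * 4.7 = 18.001
Step 2 — J = 8.08 / 18.001 ≈ 0.44886 (5 s.f.)

0.44886


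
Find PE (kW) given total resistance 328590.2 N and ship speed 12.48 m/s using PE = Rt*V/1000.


Formula: PE = Rt * V / 1000 (kW)
Step 1 — PE (W) = 328590.2 * 12.48 = 4100805.696 W
Step 2 — PE (kW) = 4100805.696 / 1000 ≈ 4100.8 kW (5 s.f.)

4100.8 kW


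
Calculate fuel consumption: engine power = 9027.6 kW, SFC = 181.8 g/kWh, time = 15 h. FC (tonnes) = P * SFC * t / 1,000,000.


Formula: FC (tonnes) = P * SFC * t / 1,000,000
Step 1 — P * SFC * t = 9027.6 * 181.8 * 15 = 24618265.2 g
Step 2 — FC (tonnes) = 24618265.2 / 1,000,000 ≈ 24.618 tonnes (5 s.f.)

24.618 tonnes


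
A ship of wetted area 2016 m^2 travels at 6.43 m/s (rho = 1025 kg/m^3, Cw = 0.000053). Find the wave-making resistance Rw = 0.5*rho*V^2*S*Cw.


Formula: Rw = 0.5 * rho * V^2 * S * Cw
Step 1 — V^2 = 6.43^2 = 41.3449
Step 2 — 0.5 * rho * V^2 = 0.5 * 1025 * 41.3449 = 21189.26125
Step 3 — Rw = 21189.26125 * 2016 * 0.000053 ≈ 2264.0 N (5 s.f.)

2264.0 N


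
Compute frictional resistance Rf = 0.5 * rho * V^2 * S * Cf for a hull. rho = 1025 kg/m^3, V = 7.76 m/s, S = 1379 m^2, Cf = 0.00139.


Formula: Rf = 0.5 * rho * V^2 * S * Cf
Step 1 — V^2 = 7.76^2 = 60.2176
Step 2 — 0.5 * rho * V^2 = 0.5 * 1025 * 60.2176 = 30861.52
Step 3 — Rf = 30861.52 * 1379 * 0.00139 ≈ 59156 N (5 s.f.)

59156 N


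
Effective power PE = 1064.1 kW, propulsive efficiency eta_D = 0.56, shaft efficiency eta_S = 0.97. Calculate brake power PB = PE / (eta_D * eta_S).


Formula: PB = PE / (eta_D * eta_S)
Step 1 — combined efficiency = eta_D * eta_S = 0.56 * 0.97 = 0.5432
Step 2 — PB = 1064.1 / 0.5432 ≈ 1958.9 kW (5 s.f.)

1958.9 kW


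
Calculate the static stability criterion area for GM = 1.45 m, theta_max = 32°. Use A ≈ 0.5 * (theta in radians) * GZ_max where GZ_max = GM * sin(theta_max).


Formula: GZ_max = GM * sin(theta); Area = 0.5 * theta_rad * GZ_max
Step 1 — GZ_max = 1.45 * sin(32°) = 1.45 * 0.529919 = 0.768383 m
Step 2 — theta_rad = 32 * pi/180 = 0.558505 rad
Step 3 — Area = 0.5 * 0.558505 * 0.768383 ≈ 0.21457 m·rad (5 s.f.)

0.21457 m·rad


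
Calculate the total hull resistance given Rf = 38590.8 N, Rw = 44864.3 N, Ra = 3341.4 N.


Formula: Rt = Rf + Rw + Ra
Substituting: Rt = 38590.8 + 44864.3 + 3341.4
Result: Rt = 86796.5 N

86796.5 N


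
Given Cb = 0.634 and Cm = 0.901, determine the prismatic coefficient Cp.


Formula: Cp = Cb / Cm
Substituting: Cp = 0.634 / 0.901
Result: Cp ≈ 0.70366 (5 s.f.)

0.70366


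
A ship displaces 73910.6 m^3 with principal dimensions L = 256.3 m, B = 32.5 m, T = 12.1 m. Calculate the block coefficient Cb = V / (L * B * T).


Formula: Cb = V / (L * B * T)
Step 1 — L * B * T = 256.3 * 32.5 * 12.1 = 100789.975 m^3
Step 2 — Cb = 73910.6 / 100789.975 ≈ 0.73331 (5 s.f.)

0.73331


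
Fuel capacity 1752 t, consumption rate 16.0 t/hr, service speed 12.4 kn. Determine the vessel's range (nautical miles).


Formula: endurance = fuel / rate; range = endurance * speed
Step 1 — endurance = 1752 / 16.0 = 109.5 hours
Step 2 — range = 109.5 * 12.4 ≈ 1357.8 nautical miles (5 s.f.)

1357.8 NM


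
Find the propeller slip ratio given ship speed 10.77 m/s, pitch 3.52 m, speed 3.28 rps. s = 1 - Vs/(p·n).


Formula: s = 1 - Vs / (p * n)
Step 1 — p * n = 3.52 * 3.28 = 11.5456
Step 2 — Vs / (p*n) = 10.77 / 11.5456 = 0.932823 (6 d.p.)
Step 3 — s = 1 - 0.932823 = 0.067177

0.067177


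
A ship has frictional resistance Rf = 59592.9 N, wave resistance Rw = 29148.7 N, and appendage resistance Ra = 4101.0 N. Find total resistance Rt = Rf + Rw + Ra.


Formula: Rt = Rf + Rw + Ra
Substituting: Rt = 59592.9 + 29148.7 + 4101.0
Result: Rt = 92842.6 N

92842.6 N


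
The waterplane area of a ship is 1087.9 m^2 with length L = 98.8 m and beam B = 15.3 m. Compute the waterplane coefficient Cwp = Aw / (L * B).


Formula: Cwp = Aw / (L * B)
Step 1 — L * B = 98.8 * 15.3 = 1511.64 m^2
Step 2 — Cwp = 1087.9 / 1511.64 ≈ 0.71968 (5 s.f.)

0.71968


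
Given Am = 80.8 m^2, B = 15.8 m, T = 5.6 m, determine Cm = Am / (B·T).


Formula: Cm = Am / (B * T)
Step 1 — B * T = 15.8 * 5.6 = 88.48 m^2
Step 2 — Cm = 80.8 / 88.48 ≈ 0.91320 (5 s.f.)

0.91320


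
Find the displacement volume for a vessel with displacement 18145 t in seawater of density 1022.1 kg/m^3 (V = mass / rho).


Formula: V = mass / rho
Step 1 — convert tonnes to kg: 18145 t * 1000 = 18145000 kg
Step 2 — V = 18145000 / 1022.1 ≈ 17753 m^3 (5 s.f.)

17753 m^3


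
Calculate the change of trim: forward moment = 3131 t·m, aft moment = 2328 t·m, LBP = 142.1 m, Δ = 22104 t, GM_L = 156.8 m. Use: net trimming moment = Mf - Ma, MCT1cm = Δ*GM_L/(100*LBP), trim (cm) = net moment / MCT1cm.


Formula: net trimming moment = Mf - Ma; MCT1cm = Δ*GM_L/(100*LBP); trim = net moment / MCT1cm
Step 1 — net trimming moment = 3131 - 2328 = 803 t·m
Step 2 — MCT1cm = 22104 * 156.8 / (100 * 142.1) = 243.9062 t·m/cm
Step 3 — trim = 803 / 243.9062 ≈ 3.2922 cm (5 s.f.)

3.2922 cm


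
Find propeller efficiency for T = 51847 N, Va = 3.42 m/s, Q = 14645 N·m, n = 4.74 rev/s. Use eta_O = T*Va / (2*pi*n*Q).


Formula: eta = T * Va / (2 * pi * n * Q)
Step 1 — numerator = T * Va = 51847 * 3.42 = 177316.74
Step 2 — 2 * pi * n = 2 * pi * 4.74 = 29.782298
Step 3 — denominator = 29.782298 * 14645 = 436161.75
Step 4 — eta = 177316.74 / 436161.75 ≈ 0.40654 (5 s.f.)

0.40654


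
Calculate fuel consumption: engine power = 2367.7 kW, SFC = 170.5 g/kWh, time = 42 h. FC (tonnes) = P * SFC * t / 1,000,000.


Formula: FC (tonnes) = P * SFC * t / 1,000,000
Step 1 — P * SFC * t = 2367.7 * 170.5 * 42 = 16955099.7 g
Step 2 — FC (tonnes) = 16955099.7 / 1,000,000 ≈ 16.955 tonnes (5 s.f.)

16.955 tonnes


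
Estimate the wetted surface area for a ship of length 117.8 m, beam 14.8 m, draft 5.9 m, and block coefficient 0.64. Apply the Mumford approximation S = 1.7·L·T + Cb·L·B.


Formula: S = 1.7*L*T + V/T with V = Cb*L*B*T, i.e. S = L * (1.7*T + Cb*B)
Step 1 — 1.7*T = 1.7 * 5.9 = 10.03 m
Step 2 — Cb*B = 0.64 * 14.8 = 9.472 m
Step 3 — 1.7*T + Cb*B = 10.03 + 9.472 = 19.502 m
Step 4 — S = 117.8 * 19.502 ≈ 2297.3 m^2 (5 s.f.)

2297.3 m^2


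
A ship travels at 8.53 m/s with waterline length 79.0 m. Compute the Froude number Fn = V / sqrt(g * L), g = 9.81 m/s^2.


Formula: Fn = V / sqrt(g * L)
Step 1 — g * L = 9.81 * 79.0 = 774.99
Step 2 — sqrt(g * L) = sqrt(774.99) = 27.838642
Step 3 — Fn = 8.53 / 27.838642 ≈ 0.30641 (5 s.f.)

0.30641


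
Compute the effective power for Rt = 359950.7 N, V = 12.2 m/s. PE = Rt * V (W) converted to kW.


Formula: PE = Rt * V / 1000 (kW)
Step 1 — PE (W) = 359950.7 * 12.2 = 4391398.54 W
Step 2 — PE (kW) = 4391398.54 / 1000 ≈ 4391.4 kW (5 s.f.)

4391.4 kW


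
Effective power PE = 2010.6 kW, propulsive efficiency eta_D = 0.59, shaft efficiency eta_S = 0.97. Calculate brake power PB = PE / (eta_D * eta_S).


Formula: PB = PE / (eta_D * eta_S)
Step 1 — combined efficiency = eta_D * eta_S = 0.59 * 0.97 = 0.5723
Step 2 — PB = 2010.6 / 0.5723 ≈ 3513.2 kW (5 s.f.)

3513.2 kW


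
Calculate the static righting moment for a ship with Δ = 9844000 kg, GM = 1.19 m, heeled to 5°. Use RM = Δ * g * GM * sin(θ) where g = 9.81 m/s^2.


Formula: GZ = GM * sin(theta); RM = disp * g * GZ
Step 1 — GZ = 1.19 * sin(5°) = 1.19 * 0.087156 = 0.103716 m
Step 2 — RM = 9844000 * 9.81 * 0.103716 ≈ 10016000 N·m (5 s.f.)

10016000 N·m


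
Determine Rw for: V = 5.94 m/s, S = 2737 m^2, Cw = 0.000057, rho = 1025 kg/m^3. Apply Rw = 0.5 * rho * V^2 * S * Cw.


Formula: Rw = 0.5 * rho * V^2 * S * Cw
Step 1 — V^2 = 5.94^2 = 35.2836
Step 2 — 0.5 * rho * V^2 = 0.5 * 1025 * 35.2836 = 18082.845
Step 3 — Rw = 18082.845 * 2737 * 0.000057 ≈ 2821.1 N (5 s.f.)

2821.1 N


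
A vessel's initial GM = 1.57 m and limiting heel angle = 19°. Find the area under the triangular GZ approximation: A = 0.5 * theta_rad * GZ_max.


Formula: GZ_max = GM * sin(theta); Area = 0.5 * theta_rad * GZ_max
Step 1 — GZ_max = 1.57 * sin(19°) = 1.57 * 0.325568 = 0.511142 m
Step 2 — theta_rad = 19 * pi/180 = 0.331613 rad
Step 3 — Area = 0.5 * 0.331613 * 0.511142 ≈ 0.084751 m·rad (5 s.f.)

0.084751 m·rad


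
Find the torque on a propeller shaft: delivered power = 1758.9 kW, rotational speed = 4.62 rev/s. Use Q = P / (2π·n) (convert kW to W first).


Formula: Q = P_W / (2 * pi * n)
Step 1 — P_W = 1758.9 kW * 1000 = 1758900.0 W
Step 2 — 2 * pi * n = 2 * pi * 4.62 = 29.028316
Step 3 — Q = 1758900.0 / 29.028316 ≈ 60593 N·m (5 s.f.)

60593 N·m


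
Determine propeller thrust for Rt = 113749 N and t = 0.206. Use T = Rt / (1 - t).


Formula: T = Rt / (1 - t)
Step 1 — (1 - t) = 1 - 0.206 = 0.794
Step 2 — T = 113749 / 0.794 ≈ 143260 N (5 s.f.)

143260 N


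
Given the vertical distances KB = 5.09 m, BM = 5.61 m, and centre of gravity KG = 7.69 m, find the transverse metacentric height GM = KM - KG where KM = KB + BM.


Formula: GM = KB + BM - KG
Step 1 — KM = KB + BM = 5.09 + 5.61 = 10.7 m
Step 2 — GM = KM - KG = 10.7 - 7.69 = 3.01 m

3.01 m


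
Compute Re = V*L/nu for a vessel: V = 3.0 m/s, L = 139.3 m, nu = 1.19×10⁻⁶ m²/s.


Formula: Re = V * L / nu
Step 1 — V * L = 3.0 * 139.3 = 417.9 m^2/s
Step 2 — Re = 417.9 / 1.19e-6 = 3.51e+08

3.51e+08


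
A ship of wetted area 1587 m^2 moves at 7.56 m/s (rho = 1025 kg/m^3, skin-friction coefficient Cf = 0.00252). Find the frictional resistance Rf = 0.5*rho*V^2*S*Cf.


Formula: Rf = 0.5 * rho * V^2 * S * Cf
Step 1 — V^2 = 7.56^2 = 57.1536
Step 2 — 0.5 * rho * V^2 = 0.5 * 1025 * 57.1536 = 29291.22
Step 3 — Rf = 29291.22 * 1587 * 0.00252 ≈ 117140 N (5 s.f.)

117140 N


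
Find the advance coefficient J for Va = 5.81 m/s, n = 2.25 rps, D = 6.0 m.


Formula: J = Va / (n * D)
Step 1 — n * D = 2.25 * 6.0 = 13.5
Step 2 — J = 5.81 / 13.5 ≈ 0.43037 (5 s.f.)

0.43037


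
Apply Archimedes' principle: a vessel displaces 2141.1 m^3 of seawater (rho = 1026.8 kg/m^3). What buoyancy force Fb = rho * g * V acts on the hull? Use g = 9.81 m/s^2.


Formula: Fb = rho * g * V
Substituting: Fb = 1026.8 * 9.81 * 2141.1
Intermediate: 1026.8 * 9.81 = 10072.908
Result: Fb = 10072.908 * 2141.1 ≈ 21567000 N (5 s.f.)

21567000 N


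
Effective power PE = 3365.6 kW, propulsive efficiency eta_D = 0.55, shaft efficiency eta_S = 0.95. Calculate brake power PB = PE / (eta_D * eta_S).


Formula: PB = PE / (eta_D * eta_S)
Step 1 — combined efficiency = eta_D * eta_S = 0.55 * 0.95 = 0.5225
Step 2 — PB = 3365.6 / 0.5225 ≈ 6441.3 kW (5 s.f.)

6441.3 kW


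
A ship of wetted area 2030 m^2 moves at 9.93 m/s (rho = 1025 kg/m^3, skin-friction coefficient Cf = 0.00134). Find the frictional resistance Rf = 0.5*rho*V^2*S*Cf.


Formula: Rf = 0.5 * rho * V^2 * S * Cf
Step 1 — V^2 = 9.93^2 = 98.6049
Step 2 — 0.5 * rho * V^2 = 0.5 * 1025 * 98.6049 = 50535.01125
Step 3 — Rf = 50535.01125 * 2030 * 0.00134 ≈ 137470 N (5 s.f.)

137470 N


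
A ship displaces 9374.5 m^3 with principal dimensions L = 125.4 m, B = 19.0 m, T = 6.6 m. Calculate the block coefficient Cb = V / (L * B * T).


Formula: Cb = V / (L * B * T)
Step 1 — L * B * T = 125.4 * 19.0 * 6.6 = 15725.16 m^3
Step 2 — Cb = 9374.5 / 15725.16 ≈ 0.59615 (5 s.f.)

0.59615


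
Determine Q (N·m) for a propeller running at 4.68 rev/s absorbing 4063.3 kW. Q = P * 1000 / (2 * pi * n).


Formula: Q = P_W / (2 * pi * n)
Step 1 — P_W = 4063.3 kW * 1000 = 4063300.0 W
Step 2 — 2 * pi * n = 2 * pi * 4.68 = 29.405307
Step 3 — Q = 4063300.0 / 29.405307 ≈ 138180 N·m (5 s.f.)

138180 N·m


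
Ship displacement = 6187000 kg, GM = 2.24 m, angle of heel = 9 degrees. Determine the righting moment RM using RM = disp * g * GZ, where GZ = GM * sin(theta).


Formula: GZ = GM * sin(theta); RM = disp * g * GZ
Step 1 — GZ = 2.24 * sin(9°) = 2.24 * 0.156434 = 0.350412 m
Step 2 — RM = 6187000 * 9.81 * 0.350412 ≈ 21268000 N·m (5 s.f.)

21268000 N·m


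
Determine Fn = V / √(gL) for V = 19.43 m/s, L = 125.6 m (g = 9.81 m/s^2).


Formula: Fn = V / sqrt(g * L)
Step 1 — g * L = 9.81 * 125.6 = 1232.136
Step 2 — sqrt(g * L) = sqrt(1232.136) = 35.101795
Step 3 — Fn = 19.43 / 35.101795 ≈ 0.55353 (5 s.f.)

0.55353


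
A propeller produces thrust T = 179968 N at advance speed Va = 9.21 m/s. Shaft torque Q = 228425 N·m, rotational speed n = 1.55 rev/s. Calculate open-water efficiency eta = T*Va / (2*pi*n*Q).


Formula: eta = T * Va / (2 * pi * n * Q)
Step 1 — numerator = T * Va = 179968 * 9.21 = 1657505.28
Step 2 — 2 * pi * n = 2 * pi * 1.55 = 9.738937
Step 3 — denominator = 9.738937 * 228425 = 2224616.68
Step 4 — eta = 1657505.28 / 2224616.68 ≈ 0.74507 (5 s.f.)

0.74507


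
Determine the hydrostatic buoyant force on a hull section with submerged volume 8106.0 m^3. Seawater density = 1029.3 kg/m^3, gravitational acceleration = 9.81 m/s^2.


Formula: Fb = rho * g * V
Substituting: Fb = 1029.3 * 9.81 * 8106.0
Intermediate: 1029.3 * 9.81 = 10097.433
Result: Fb = 10097.433 * 8106.0 ≈ 81850000 N (5 s.f.)

81850000 N


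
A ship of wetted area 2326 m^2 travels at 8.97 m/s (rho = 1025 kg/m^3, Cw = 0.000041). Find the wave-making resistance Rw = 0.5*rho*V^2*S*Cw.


Formula: Rw = 0.5 * rho * V^2 * S * Cw
Step 1 — V^2 = 8.97^2 = 80.4609
Step 2 — 0.5 * rho * V^2 = 0.5 * 1025 * 80.4609 = 41236.21125
Step 3 — Rw = 41236.21125 * 2326 * 0.000041 ≈ 3932.5 N (5 s.f.)

3932.5 N


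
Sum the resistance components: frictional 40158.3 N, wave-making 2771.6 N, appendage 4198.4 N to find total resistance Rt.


Formula: Rt = Rf + Rw + Ra
Substituting: Rt = 40158.3 + 2771.6 + 4198.4
Result: Rt = 47128.3 N

47128.3 N


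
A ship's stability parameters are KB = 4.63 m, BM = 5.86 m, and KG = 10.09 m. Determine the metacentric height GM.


Formula: GM = KB + BM - KG
Step 1 — KM = KB + BM = 4.63 + 5.86 = 10.49 m
Step 2 — GM = KM - KG = 10.49 - 10.09 = 0.4 m

0.4 m


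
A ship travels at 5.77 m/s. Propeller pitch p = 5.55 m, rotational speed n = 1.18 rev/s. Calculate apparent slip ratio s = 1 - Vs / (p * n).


Formula: s = 1 - Vs / (p * n)
Step 1 — p * n = 5.55 * 1.18 = 6.549
Step 2 — Vs / (p*n) = 5.77 / 6.549 = 0.881051 (6 d.p.)
Step 3 — s = 1 - 0.881051 = 0.118949

0.118949


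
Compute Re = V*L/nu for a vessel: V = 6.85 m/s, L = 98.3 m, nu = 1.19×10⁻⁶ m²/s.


Formula: Re = V * L / nu
Step 1 — V * L = 6.85 * 98.3 = 673.355 m^2/s
Step 2 — Re = 673.355 / 1.19e-6 = 5.66e+08

5.66e+08


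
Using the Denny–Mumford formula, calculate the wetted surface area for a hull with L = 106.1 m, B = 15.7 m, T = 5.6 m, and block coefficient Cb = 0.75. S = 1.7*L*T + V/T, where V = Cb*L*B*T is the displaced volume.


Formula: S = 1.7*L*T + V/T with V = Cb*L*B*T, i.e. S = L * (1.7*T + Cb*B)
Step 1 — 1.7*T = 1.7 * 5.6 = 9.52 m
Step 2 — Cb*B = 0.75 * 15.7 = 11.775 m
Step 3 — 1.7*T + Cb*B = 9.52 + 11.775 = 21.295 m
Step 4 — S = 106.1 * 21.295 ≈ 2259.4 m^2 (5 s.f.)

2259.4 m^2


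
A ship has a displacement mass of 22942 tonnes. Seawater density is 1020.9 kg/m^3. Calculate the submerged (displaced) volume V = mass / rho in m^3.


Formula: V = mass / rho
Step 1 — convert tonnes to kg: 22942 t * 1000 = 22942000 kg
Step 2 — V = 22942000 / 1020.9 ≈ 22472 m^3 (5 s.f.)

22472 m^3


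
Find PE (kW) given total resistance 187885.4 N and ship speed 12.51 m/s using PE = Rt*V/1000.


Formula: PE = Rt * V / 1000 (kW)
Step 1 — PE (W) = 187885.4 * 12.51 = 2350446.354 W
Step 2 — PE (kW) = 2350446.354 / 1000 ≈ 2350.4 kW (5 s.f.)

2350.4 kW


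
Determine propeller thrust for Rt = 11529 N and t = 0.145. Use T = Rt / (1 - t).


Formula: T = Rt / (1 - t)
Step 1 — (1 - t) = 1 - 0.145 = 0.855
Step 2 — T = 11529 / 0.855 ≈ 13484 N (5 s.f.)

13484 N


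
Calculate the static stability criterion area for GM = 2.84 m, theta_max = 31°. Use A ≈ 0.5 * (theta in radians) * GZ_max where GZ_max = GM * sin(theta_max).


Formula: GZ_max = GM * sin(theta); Area = 0.5 * theta_rad * GZ_max
Step 1 — GZ_max = 2.84 * sin(31°) = 2.84 * 0.515038 = 1.462708 m
Step 2 — theta_rad = 31 * pi/180 = 0.541052 rad
Step 3 — Area = 0.5 * 0.541052 * 1.462708 ≈ 0.39570 m·rad (5 s.f.)

0.39570 m·rad


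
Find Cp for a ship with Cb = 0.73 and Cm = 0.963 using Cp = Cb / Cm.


Formula: Cp = Cb / Cm
Substituting: Cp = 0.73 / 0.963
Result: Cp ≈ 0.75805 (5 s.f.)

0.75805


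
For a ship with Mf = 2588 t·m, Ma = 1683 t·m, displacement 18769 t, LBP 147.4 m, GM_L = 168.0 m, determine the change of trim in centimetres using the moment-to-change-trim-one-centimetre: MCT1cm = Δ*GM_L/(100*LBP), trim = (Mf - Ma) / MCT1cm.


Formula: net trimming moment = Mf - Ma; MCT1cm = Δ*GM_L/(100*LBP); trim = net moment / MCT1cm
Step 1 — net trimming moment = 2588 - 1683 = 905 t·m
Step 2 — MCT1cm = 18769 * 168.0 / (100 * 147.4) = 213.9208 t·m/cm
Step 3 — trim = 905 / 213.9208 ≈ 4.2305 cm (5 s.f.)

4.2305 cm


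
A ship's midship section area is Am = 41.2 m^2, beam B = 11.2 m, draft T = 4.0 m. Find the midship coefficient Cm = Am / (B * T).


Formula: Cm = Am / (B * T)
Step 1 — B * T = 11.2 * 4.0 = 44.8 m^2
Step 2 — Cm = 41.2 / 44.8 ≈ 0.91964 (5 s.f.)

0.91964


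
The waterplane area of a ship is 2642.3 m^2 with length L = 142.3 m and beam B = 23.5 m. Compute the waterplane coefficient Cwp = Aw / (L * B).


Formula: Cwp = Aw / (L * B)
Step 1 — L * B = 142.3 * 23.5 = 3344.05 m^2
Step 2 — Cwp = 2642.3 / 3344.05 ≈ 0.79015 (5 s.f.)

0.79015


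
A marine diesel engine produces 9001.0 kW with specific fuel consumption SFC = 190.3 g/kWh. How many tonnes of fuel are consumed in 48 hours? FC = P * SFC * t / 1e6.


Formula: FC (tonnes) = P * SFC * t / 1,000,000
Step 1 — P * SFC * t = 9001.0 * 190.3 * 48 = 82218734.4 g
Step 2 — FC (tonnes) = 82218734.4 / 1,000,000 ≈ 82.219 tonnes (5 s.f.)

82.219 tonnes


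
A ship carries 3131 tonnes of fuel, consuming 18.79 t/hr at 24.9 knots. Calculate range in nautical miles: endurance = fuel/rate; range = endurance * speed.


Formula: endurance = fuel / rate; range = endurance * speed
Step 1 — endurance = 3131 / 18.79 = 166.6312 hours
Step 2 — range = 166.6312 * 24.9 ≈ 4149.1 nautical miles (5 s.f.)

4149.1 NM


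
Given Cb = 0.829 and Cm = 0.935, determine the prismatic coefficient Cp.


Formula: Cp = Cb / Cm
Substituting: Cp = 0.829 / 0.935
Result: Cp ≈ 0.88663 (5 s.f.)

0.88663


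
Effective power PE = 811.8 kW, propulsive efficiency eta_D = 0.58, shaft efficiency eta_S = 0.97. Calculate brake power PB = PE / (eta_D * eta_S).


Formula: PB = PE / (eta_D * eta_S)
Step 1 — combined efficiency = eta_D * eta_S = 0.58 * 0.97 = 0.5626
Step 2 — PB = 811.8 / 0.5626 ≈ 1442.9 kW (5 s.f.)

1442.9 kW


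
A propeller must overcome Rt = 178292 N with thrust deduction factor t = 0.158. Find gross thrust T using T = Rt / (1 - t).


Formula: T = Rt / (1 - t)
Step 1 — (1 - t) = 1 - 0.158 = 0.842
Step 2 — T = 178292 / 0.842 ≈ 211750 N (5 s.f.)

211750 N


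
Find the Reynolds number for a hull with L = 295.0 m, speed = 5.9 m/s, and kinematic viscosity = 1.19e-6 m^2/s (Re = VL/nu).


Formula: Re = V * L / nu
Step 1 — V * L = 5.9 * 295.0 = 1740.5 m^2/s
Step 2 — Re = 1740.5 / 1.19e-6 = 1.46e+09

1.46e+09


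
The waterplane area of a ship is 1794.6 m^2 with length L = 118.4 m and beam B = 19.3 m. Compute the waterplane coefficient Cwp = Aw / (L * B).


Formula: Cwp = Aw / (L * B)
Step 1 — L * B = 118.4 * 19.3 = 2285.12 m^2
Step 2 — Cwp = 1794.6 / 2285.12 ≈ 0.78534 (5 s.f.)

0.78534


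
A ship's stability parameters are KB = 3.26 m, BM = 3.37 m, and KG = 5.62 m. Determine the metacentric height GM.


Formula: GM = KB + BM - KG
Step 1 — KM = KB + BM = 3.26 + 3.37 = 6.63 m
Step 2 — GM = KM - KG = 6.63 - 5.62 = 1.01 m

1.01 m


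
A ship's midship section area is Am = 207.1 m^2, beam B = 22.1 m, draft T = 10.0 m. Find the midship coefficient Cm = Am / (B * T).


Formula: Cm = Am / (B * T)
Step 1 — B * T = 22.1 * 10.0 = 221.0 m^2
Step 2 — Cm = 207.1 / 221.0 ≈ 0.93710 (5 s.f.)

0.93710


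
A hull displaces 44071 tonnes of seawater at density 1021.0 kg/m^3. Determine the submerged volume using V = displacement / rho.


Formula: V = mass / rho
Step 1 — convert tonnes to kg: 44071 t * 1000 = 44071000 kg
Step 2 — V = 44071000 / 1021.0 ≈ 43165 m^3 (5 s.f.)

43165 m^3


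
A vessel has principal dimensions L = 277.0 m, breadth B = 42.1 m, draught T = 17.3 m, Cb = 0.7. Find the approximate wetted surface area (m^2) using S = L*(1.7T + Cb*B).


Formula: S = 1.7*L*T + V/T with V = Cb*L*B*T, i.e. S = L * (1.7*T + Cb*B)
Step 1 — 1.7*T = 1.7 * 17.3 = 29.41 m
Step 2 — Cb*B = 0.7 * 42.1 = 29.47 m
Step 3 — 1.7*T + Cb*B = 29.41 + 29.47 = 58.88 m
Step 4 — S = 277.0 * 58.88 ≈ 16310 m^2 (5 s.f.)

16310 m^2


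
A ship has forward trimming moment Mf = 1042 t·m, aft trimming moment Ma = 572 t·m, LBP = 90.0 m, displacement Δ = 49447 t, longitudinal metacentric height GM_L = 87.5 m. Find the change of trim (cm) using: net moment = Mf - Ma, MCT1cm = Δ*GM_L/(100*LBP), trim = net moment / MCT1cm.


Formula: net trimming moment = Mf - Ma; MCT1cm = Δ*GM_L/(100*LBP); trim = net moment / MCT1cm
Step 1 — net trimming moment = 1042 - 572 = 470 t·m
Step 2 — MCT1cm = 49447 * 87.5 / (100 * 90.0) = 480.7347 t·m/cm
Step 3 — trim = 470 / 480.7347 ≈ 0.97767 cm (5 s.f.)

0.97767 cm


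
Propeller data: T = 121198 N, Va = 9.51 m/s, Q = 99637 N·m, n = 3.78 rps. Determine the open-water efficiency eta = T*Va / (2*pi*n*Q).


Formula: eta = T * Va / (2 * pi * n * Q)
Step 1 — numerator = T * Va = 121198 * 9.51 = 1152592.98
Step 2 — 2 * pi * n = 2 * pi * 3.78 = 23.75044
Step 3 — denominator = 23.75044 * 99637 = 2366422.59
Step 4 — eta = 1152592.98 / 2366422.59 ≈ 0.48706 (5 s.f.)

0.48706


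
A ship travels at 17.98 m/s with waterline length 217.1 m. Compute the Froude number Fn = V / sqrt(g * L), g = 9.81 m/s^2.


Formula: Fn = V / sqrt(g * L)
Step 1 — g * L = 9.81 * 217.1 = 2129.751
Step 2 — sqrt(g * L) = sqrt(2129.751) = 46.149225
Step 3 — Fn = 17.98 / 46.149225 ≈ 0.38961 (5 s.f.)

0.38961


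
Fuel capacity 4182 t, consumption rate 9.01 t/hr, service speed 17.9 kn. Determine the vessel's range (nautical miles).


Formula: endurance = fuel / rate; range = endurance * speed
Step 1 — endurance = 4182 / 9.01 = 464.1509 hours
Step 2 — range = 464.1509 * 17.9 ≈ 8308.3 nautical miles (5 s.f.)

8308.3 NM


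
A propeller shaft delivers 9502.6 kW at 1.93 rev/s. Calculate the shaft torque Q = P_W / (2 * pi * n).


Formula: Q = P_W / (2 * pi * n)
Step 1 — P_W = 9502.6 kW * 1000 = 9502600.0 W
Step 2 — 2 * pi * n = 2 * pi * 1.93 = 12.126548
Step 3 — Q = 9502600.0 / 12.126548 ≈ 783620 N·m (5 s.f.)

783620 N·m


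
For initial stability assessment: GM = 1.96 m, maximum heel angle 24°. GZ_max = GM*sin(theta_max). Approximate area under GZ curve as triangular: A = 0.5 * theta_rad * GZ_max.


Formula: GZ_max = GM * sin(theta); Area = 0.5 * theta_rad * GZ_max
Step 1 — GZ_max = 1.96 * sin(24°) = 1.96 * 0.406737 = 0.797205 m
Step 2 — theta_rad = 24 * pi/180 = 0.418879 rad
Step 3 — Area = 0.5 * 0.418879 * 0.797205 ≈ 0.16697 m·rad (5 s.f.)

0.16697 m·rad


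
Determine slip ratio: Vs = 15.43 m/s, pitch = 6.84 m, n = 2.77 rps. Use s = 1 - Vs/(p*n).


Formula: s = 1 - Vs / (p * n)
Step 1 — p * n = 6.84 * 2.77 = 18.9468
Step 2 — Vs / (p*n) = 15.43 / 18.9468 = 0.814386 (6 d.p.)
Step 3 — s = 1 - 0.814386 = 0.185614

0.185614


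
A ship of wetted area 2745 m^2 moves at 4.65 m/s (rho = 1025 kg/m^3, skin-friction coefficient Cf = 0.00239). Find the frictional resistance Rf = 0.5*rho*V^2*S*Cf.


Formula: Rf = 0.5 * rho * V^2 * S * Cf
Step 1 — V^2 = 4.65^2 = 21.6225
Step 2 — 0.5 * rho * V^2 = 0.5 * 1025 * 21.6225 = 11081.53125
Step 3 — Rf = 11081.53125 * 2745 * 0.00239 ≈ 72701 N (5 s.f.)

72701 N


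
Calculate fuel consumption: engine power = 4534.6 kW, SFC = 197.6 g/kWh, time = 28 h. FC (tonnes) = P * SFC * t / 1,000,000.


Formula: FC (tonnes) = P * SFC * t / 1,000,000
Step 1 — P * SFC * t = 4534.6 * 197.6 * 28 = 25089034.88 g
Step 2 — FC (tonnes) = 25089034.88 / 1,000,000 ≈ 25.089 tonnes (5 s.f.)

25.089 tonnes


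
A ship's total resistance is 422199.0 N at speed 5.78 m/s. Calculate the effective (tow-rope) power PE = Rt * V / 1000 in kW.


Formula: PE = Rt * V / 1000 (kW)
Step 1 — PE (W) = 422199.0 * 5.78 = 2440310.22 W
Step 2 — PE (kW) = 2440310.22 / 1000 ≈ 2440.3 kW (5 s.f.)

2440.3 kW


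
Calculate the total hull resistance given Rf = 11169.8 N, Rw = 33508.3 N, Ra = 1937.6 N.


Formula: Rt = Rf + Rw + Ra
Substituting: Rt = 11169.8 + 33508.3 + 1937.6
Result: Rt = 46615.7 N

46615.7 N


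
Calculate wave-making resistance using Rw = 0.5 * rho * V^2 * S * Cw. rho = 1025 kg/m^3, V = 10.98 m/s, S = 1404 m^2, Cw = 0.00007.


Formula: Rw = 0.5 * rho * V^2 * S * Cw
Step 1 — V^2 = 10.98^2 = 120.5604
Step 2 — 0.5 * rho * V^2 = 0.5 * 1025 * 120.5604 = 61787.205
Step 3 — Rw = 61787.205 * 1404 * 0.00007 ≈ 6072.4 N (5 s.f.)

6072.4 N


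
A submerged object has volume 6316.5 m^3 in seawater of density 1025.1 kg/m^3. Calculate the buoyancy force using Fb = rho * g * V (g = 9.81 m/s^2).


Formula: Fb = rho * g * V
Substituting: Fb = 1025.1 * 9.81 * 6316.5
Intermediate: 1025.1 * 9.81 = 10056.231
Result: Fb = 10056.231 * 6316.5 ≈ 63520000 N (5 s.f.)

63520000 N


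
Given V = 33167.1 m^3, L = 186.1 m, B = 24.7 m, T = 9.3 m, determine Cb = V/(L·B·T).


Formula: Cb = V / (L * B * T)
Step 1 — L * B * T = 186.1 * 24.7 * 9.3 = 42749.031 m^3
Step 2 — Cb = 33167.1 / 42749.031 ≈ 0.77586 (5 s.f.)

0.77586


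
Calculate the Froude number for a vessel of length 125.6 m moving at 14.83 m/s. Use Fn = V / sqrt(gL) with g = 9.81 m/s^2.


Formula: Fn = V / sqrt(g * L)
Step 1 — g * L = 9.81 * 125.6 = 1232.136
Step 2 — sqrt(g * L) = sqrt(1232.136) = 35.101795
Step 3 — Fn = 14.83 / 35.101795 ≈ 0.42249 (5 s.f.)

0.42249


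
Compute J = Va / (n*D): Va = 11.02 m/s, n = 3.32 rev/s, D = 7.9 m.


Formula: J = Va / (n * D)
Step 1 — n * D = 3.32 * 7.9 = 26.228
Step 2 — J = 11.02 / 26.228 ≈ 0.42016 (5 s.f.)

0.42016


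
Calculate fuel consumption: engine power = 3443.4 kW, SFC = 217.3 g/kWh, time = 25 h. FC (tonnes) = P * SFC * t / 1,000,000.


Formula: FC (tonnes) = P * SFC * t / 1,000,000
Step 1 — P * SFC * t = 3443.4 * 217.3 * 25 = 18706270.5 g
Step 2 — FC (tonnes) = 18706270.5 / 1,000,000 ≈ 18.706 tonnes (5 s.f.)

18.706 tonnes


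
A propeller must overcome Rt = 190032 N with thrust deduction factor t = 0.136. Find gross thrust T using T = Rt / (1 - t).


Formula: T = Rt / (1 - t)
Step 1 — (1 - t) = 1 - 0.136 = 0.864
Step 2 — T = 190032 / 0.864 ≈ 219940 N (5 s.f.)

219940 N


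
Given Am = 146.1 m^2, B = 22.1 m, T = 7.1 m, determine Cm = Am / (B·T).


Formula: Cm = Am / (B * T)
Step 1 — B * T = 22.1 * 7.1 = 156.91 m^2
Step 2 — Cm = 146.1 / 156.91 ≈ 0.93111 (5 s.f.)

0.93111


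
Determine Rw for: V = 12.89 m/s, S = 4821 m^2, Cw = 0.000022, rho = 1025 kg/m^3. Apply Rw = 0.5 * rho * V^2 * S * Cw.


Formula: Rw = 0.5 * rho * V^2 * S * Cw
Step 1 — V^2 = 12.89^2 = 166.1521
Step 2 — 0.5 * rho * V^2 = 0.5 * 1025 * 166.1521 = 85152.95125
Step 3 — Rw = 85152.95125 * 4821 * 0.000022 ≈ 9031.5 N (5 s.f.)

9031.5 N


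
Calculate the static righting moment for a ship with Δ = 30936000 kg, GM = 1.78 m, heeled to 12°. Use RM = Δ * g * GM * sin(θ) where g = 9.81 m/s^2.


Formula: GZ = GM * sin(theta); RM = disp * g * GZ
Step 1 — GZ = 1.78 * sin(12°) = 1.78 * 0.207912 = 0.370083 m
Step 2 — RM = 30936000 * 9.81 * 0.370083 ≈ 112310000 N·m (5 s.f.)

112310000 N·m


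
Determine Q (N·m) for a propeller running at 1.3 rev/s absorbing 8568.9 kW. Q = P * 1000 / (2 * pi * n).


Formula: Q = P_W / (2 * pi * n)
Step 1 — P_W = 8568.9 kW * 1000 = 8568900.0 W
Step 2 — 2 * pi * n = 2 * pi * 1.3 = 8.168141
Step 3 — Q = 8568900.0 / 8.168141 ≈ 1049100 N·m (5 s.f.)

1049100 N·m


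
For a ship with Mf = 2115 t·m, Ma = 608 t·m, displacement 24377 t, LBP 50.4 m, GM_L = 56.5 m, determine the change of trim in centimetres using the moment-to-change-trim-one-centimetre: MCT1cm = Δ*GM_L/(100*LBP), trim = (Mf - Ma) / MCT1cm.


Formula: net trimming moment = Mf - Ma; MCT1cm = Δ*GM_L/(100*LBP); trim = net moment / MCT1cm
Step 1 — net trimming moment = 2115 - 608 = 1507 t·m
Step 2 — MCT1cm = 24377 * 56.5 / (100 * 50.4) = 273.2739 t·m/cm
Step 3 — trim = 1507 / 273.2739 ≈ 5.5146 cm (5 s.f.)

5.5146 cm


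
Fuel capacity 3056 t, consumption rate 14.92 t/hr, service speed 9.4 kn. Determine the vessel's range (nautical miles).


Formula: endurance = fuel / rate; range = endurance * speed
Step 1 — endurance = 3056 / 14.92 = 204.8257 hours
Step 2 — range = 204.8257 * 9.4 ≈ 1925.4 nautical miles (5 s.f.)

1925.4 NM


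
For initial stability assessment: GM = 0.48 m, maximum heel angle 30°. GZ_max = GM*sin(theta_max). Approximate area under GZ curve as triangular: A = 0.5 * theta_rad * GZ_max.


Formula: GZ_max = GM * sin(theta); Area = 0.5 * theta_rad * GZ_max
Step 1 — GZ_max = 0.48 * sin(30°) = 0.48 * 0.5 = 0.24 m
Step 2 — theta_rad = 30 * pi/180 = 0.523599 rad
Step 3 — Area = 0.5 * 0.523599 * 0.24 ≈ 0.062832 m·rad (5 s.f.)

0.062832 m·rad


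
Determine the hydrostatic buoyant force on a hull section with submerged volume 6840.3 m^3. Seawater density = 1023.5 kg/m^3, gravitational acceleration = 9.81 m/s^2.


Formula: Fb = rho * g * V
Substituting: Fb = 1023.5 * 9.81 * 6840.3
Intermediate: 1023.5 * 9.81 = 10040.535
Result: Fb = 10040.535 * 6840.3 ≈ 68680000 N (5 s.f.)

68680000 N


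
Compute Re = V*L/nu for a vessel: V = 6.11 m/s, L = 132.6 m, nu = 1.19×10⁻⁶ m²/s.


Formula: Re = V * L / nu
Step 1 — V * L = 6.11 * 132.6 = 810.186 m^2/s
Step 2 — Re = 810.186 / 1.19e-6 = 6.81e+08

6.81e+08


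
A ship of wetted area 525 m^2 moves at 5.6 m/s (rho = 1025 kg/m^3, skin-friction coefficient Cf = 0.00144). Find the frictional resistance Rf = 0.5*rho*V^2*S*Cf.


Formula: Rf = 0.5 * rho * V^2 * S * Cf
Step 1 — V^2 = 5.6^2 = 31.36
Step 2 — 0.5 * rho * V^2 = 0.5 * 1025 * 31.36 = 16072.0
Step 3 — Rf = 16072.0 * 525 * 0.00144 ≈ 12150 N (5 s.f.)

12150 N


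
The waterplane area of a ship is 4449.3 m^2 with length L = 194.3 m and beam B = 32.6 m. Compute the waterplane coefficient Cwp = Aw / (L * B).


Formula: Cwp = Aw / (L * B)
Step 1 — L * B = 194.3 * 32.6 = 6334.18 m^2
Step 2 — Cwp = 4449.3 / 6334.18 ≈ 0.70243 (5 s.f.)

0.70243


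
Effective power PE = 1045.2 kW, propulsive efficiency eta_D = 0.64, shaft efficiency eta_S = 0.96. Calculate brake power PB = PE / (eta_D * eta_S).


Formula: PB = PE / (eta_D * eta_S)
Step 1 — combined efficiency = eta_D * eta_S = 0.64 * 0.96 = 0.6144
Step 2 — PB = 1045.2 / 0.6144 ≈ 1701.2 kW (5 s.f.)

1701.2 kW


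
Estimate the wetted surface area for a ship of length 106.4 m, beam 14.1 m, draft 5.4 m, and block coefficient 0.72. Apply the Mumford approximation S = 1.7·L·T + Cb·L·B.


Formula: S = 1.7*L*T + V/T with V = Cb*L*B*T, i.e. S = L * (1.7*T + Cb*B)
Step 1 — 1.7*T = 1.7 * 5.4 = 9.18 m
Step 2 — Cb*B = 0.72 * 14.1 = 10.152 m
Step 3 — 1.7*T + Cb*B = 9.18 + 10.152 = 19.332 m
Step 4 — S = 106.4 * 19.332 ≈ 2056.9 m^2 (5 s.f.)

2056.9 m^2


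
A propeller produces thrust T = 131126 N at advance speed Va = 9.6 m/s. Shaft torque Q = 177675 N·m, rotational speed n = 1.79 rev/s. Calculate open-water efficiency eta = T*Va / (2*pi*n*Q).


Formula: eta = T * Va / (2 * pi * n * Q)
Step 1 — numerator = T * Va = 131126 * 9.6 = 1258809.6
Step 2 — 2 * pi * n = 2 * pi * 1.79 = 11.246902
Step 3 — denominator = 11.246902 * 177675 = 1998293.31
Step 4 — eta = 1258809.6 / 1998293.31 ≈ 0.62994 (5 s.f.)

0.62994


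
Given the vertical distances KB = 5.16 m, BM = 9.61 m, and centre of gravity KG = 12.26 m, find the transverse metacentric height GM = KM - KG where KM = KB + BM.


Formula: GM = KB + BM - KG
Step 1 — KM = KB + BM = 5.16 + 9.61 = 14.77 m
Step 2 — GM = KM - KG = 14.77 - 12.26 = 2.51 m

2.51 m


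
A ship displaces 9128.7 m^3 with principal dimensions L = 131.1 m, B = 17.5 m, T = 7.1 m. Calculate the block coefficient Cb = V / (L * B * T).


Formula: Cb = V / (L * B * T)
Step 1 — L * B * T = 131.1 * 17.5 * 7.1 = 16289.175 m^3
Step 2 — Cb = 9128.7 / 16289.175 ≈ 0.56042 (5 s.f.)

0.56042


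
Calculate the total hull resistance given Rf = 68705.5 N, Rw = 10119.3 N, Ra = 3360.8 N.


Formula: Rt = Rf + Rw + Ra
Substituting: Rt = 68705.5 + 10119.3 + 3360.8
Result: Rt = 82185.6 N

82185.6 N


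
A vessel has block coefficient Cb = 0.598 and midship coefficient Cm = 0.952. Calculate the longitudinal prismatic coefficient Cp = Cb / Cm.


Formula: Cp = Cb / Cm
Substituting: Cp = 0.598 / 0.952
Result: Cp ≈ 0.62815 (5 s.f.)

0.62815


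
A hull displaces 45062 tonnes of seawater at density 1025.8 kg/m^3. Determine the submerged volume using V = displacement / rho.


Formula: V = mass / rho
Step 1 — convert tonnes to kg: 45062 t * 1000 = 45062000 kg
Step 2 — V = 45062000 / 1025.8 ≈ 43929 m^3 (5 s.f.)

43929 m^3


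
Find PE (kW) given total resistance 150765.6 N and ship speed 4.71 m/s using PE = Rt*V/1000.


Formula: PE = Rt * V / 1000 (kW)
Step 1 — PE (W) = 150765.6 * 4.71 = 710105.976 W
Step 2 — PE (kW) = 710105.976 / 1000 ≈ 710.11 kW (5 s.f.)

710.11 kW


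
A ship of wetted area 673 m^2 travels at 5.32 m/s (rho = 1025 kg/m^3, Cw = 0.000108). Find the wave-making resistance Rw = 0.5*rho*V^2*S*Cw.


Formula: Rw = 0.5 * rho * V^2 * S * Cw
Step 1 — V^2 = 5.32^2 = 28.3024
Step 2 — 0.5 * rho * V^2 = 0.5 * 1025 * 28.3024 = 14504.98
Step 3 — Rw = 14504.98 * 673 * 0.000108 ≈ 1054.3 N (5 s.f.)

1054.3 N


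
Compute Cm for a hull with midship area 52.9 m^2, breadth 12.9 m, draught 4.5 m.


Formula: Cm = Am / (B * T)
Step 1 — B * T = 12.9 * 4.5 = 58.05 m^2
Step 2 — Cm = 52.9 / 58.05 ≈ 0.91128 (5 s.f.)

0.91128


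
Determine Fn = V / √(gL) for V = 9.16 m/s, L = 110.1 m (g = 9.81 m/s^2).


Formula: Fn = V / sqrt(g * L)
Step 1 — g * L = 9.81 * 110.1 = 1080.081
Step 2 — sqrt(g * L) = sqrt(1080.081) = 32.864586
Step 3 — Fn = 9.16 / 32.864586 ≈ 0.27872 (5 s.f.)

0.27872


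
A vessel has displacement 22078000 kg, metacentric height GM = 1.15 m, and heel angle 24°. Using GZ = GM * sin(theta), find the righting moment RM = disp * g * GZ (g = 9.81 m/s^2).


Formula: GZ = GM * sin(theta); RM = disp * g * GZ
Step 1 — GZ = 1.15 * sin(24°) = 1.15 * 0.406737 = 0.467748 m
Step 2 — RM = 22078000 * 9.81 * 0.467748 ≈ 101310000 N·m (5 s.f.)

101310000 N·m


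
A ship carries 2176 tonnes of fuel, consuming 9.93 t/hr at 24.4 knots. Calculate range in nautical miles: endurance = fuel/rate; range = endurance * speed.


Formula: endurance = fuel / rate; range = endurance * speed
Step 1 — endurance = 2176 / 9.93 = 219.1339 hours
Step 2 — range = 219.1339 * 24.4 ≈ 5346.9 nautical miles (5 s.f.)

5346.9 NM


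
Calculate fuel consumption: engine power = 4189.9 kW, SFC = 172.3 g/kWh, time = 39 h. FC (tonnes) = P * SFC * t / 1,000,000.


Formula: FC (tonnes) = P * SFC * t / 1,000,000
Step 1 — P * SFC * t = 4189.9 * 172.3 * 39 = 28154871.03 g
Step 2 — FC (tonnes) = 28154871.03 / 1,000,000 ≈ 28.155 tonnes (5 s.f.)

28.155 tonnes


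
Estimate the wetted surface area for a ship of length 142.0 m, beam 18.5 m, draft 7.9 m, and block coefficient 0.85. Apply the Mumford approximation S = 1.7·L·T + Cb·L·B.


Formula: S = 1.7*L*T + V/T with V = Cb*L*B*T, i.e. S = L * (1.7*T + Cb*B)
Step 1 — 1.7*T = 1.7 * 7.9 = 13.43 m
Step 2 — Cb*B = 0.85 * 18.5 = 15.725 m
Step 3 — 1.7*T + Cb*B = 13.43 + 15.725 = 29.155 m
Step 4 — S = 142.0 * 29.155 ≈ 4140.0 m^2 (5 s.f.)

4140.0 m^2


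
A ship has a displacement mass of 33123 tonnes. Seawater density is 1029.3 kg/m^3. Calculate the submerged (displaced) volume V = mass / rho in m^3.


Formula: V = mass / rho
Step 1 — convert tonnes to kg: 33123 t * 1000 = 33123000 kg
Step 2 — V = 33123000 / 1029.3 ≈ 32180 m^3 (5 s.f.)

32180 m^3


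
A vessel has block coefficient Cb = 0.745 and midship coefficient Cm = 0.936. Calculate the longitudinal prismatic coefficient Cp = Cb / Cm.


Formula: Cp = Cb / Cm
Substituting: Cp = 0.745 / 0.936
Result: Cp ≈ 0.79594 (5 s.f.)

0.79594


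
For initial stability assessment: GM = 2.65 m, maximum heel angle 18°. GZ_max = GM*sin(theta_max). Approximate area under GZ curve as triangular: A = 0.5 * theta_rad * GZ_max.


Formula: GZ_max = GM * sin(theta); Area = 0.5 * theta_rad * GZ_max
Step 1 — GZ_max = 2.65 * sin(18°) = 2.65 * 0.309017 = 0.818895 m
Step 2 — theta_rad = 18 * pi/180 = 0.314159 rad
Step 3 — Area = 0.5 * 0.314159 * 0.818895 ≈ 0.12863 m·rad (5 s.f.)

0.12863 m·rad


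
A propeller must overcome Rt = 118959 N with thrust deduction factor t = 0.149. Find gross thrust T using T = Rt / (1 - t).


Formula: T = Rt / (1 - t)
Step 1 — (1 - t) = 1 - 0.149 = 0.851
Step 2 — T = 118959 / 0.851 ≈ 139790 N (5 s.f.)

139790 N


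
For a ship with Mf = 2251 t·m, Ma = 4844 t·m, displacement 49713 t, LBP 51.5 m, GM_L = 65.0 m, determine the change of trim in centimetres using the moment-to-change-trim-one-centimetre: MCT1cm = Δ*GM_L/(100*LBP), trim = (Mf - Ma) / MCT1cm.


Formula: net trimming moment = Mf - Ma; MCT1cm = Δ*GM_L/(100*LBP); trim = net moment / MCT1cm
Step 1 — net trimming moment = 2251 - 4844 = -2593 t·m
Step 2 — MCT1cm = 49713 * 65.0 / (100 * 51.5) = 627.4456 t·m/cm
Step 3 — trim = -2593 / 627.4456 ≈ -4.1326 cm (5 s.f.)

-4.1326 cm


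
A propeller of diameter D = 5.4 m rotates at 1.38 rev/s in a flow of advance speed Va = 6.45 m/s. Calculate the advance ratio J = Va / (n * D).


Formula: J = Va / (n * D)
Step 1 — n * D = 1.38 * 5.4 = 7.452
Step 2 — J = 6.45 / 7.452 ≈ 0.86554 (5 s.f.)

0.86554


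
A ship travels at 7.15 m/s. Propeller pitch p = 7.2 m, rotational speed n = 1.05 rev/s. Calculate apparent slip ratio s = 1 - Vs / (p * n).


Formula: s = 1 - Vs / (p * n)
Step 1 — p * n = 7.2 * 1.05 = 7.56
Step 2 — Vs / (p*n) = 7.15 / 7.56 = 0.945767 (6 d.p.)
Step 3 — s = 1 - 0.945767 = 0.054233

0.054233


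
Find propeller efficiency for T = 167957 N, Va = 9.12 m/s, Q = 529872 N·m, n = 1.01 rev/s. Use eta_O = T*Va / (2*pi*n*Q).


Formula: eta = T * Va / (2 * pi * n * Q)
Step 1 — numerator = T * Va = 167957 * 9.12 = 1531767.84
Step 2 — 2 * pi * n = 2 * pi * 1.01 = 6.346017
Step 3 — denominator = 6.346017 * 529872 = 3362576.72
Step 4 — eta = 1531767.84 / 3362576.72 ≈ 0.45553 (5 s.f.)

0.45553


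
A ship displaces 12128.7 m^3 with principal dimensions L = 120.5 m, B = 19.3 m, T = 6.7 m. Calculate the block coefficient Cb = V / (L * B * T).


Formula: Cb = V / (L * B * T)
Step 1 — L * B * T = 120.5 * 19.3 * 6.7 = 15581.855 m^3
Step 2 — Cb = 12128.7 / 15581.855 ≈ 0.77839 (5 s.f.)

0.77839


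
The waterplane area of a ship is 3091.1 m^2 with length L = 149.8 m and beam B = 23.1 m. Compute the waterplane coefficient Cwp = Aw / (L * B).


Formula: Cwp = Aw / (L * B)
Step 1 — L * B = 149.8 * 23.1 = 3460.38 m^2
Step 2 — Cwp = 3091.1 / 3460.38 ≈ 0.89328 (5 s.f.)

0.89328


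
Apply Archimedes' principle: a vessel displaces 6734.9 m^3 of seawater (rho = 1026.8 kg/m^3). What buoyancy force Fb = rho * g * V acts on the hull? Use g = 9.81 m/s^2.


Formula: Fb = rho * g * V
Substituting: Fb = 1026.8 * 9.81 * 6734.9
Intermediate: 1026.8 * 9.81 = 10072.908
Result: Fb = 10072.908 * 6734.9 ≈ 67840000 N (5 s.f.)

67840000 N
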